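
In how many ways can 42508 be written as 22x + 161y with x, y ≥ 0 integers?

gcd(161, 22):
  161 = 7×22 + 7
  22 = 3×7 + 1
  7 = 7×1
so gcd(161, 22) = 1.
Back-substitute for Bézout coefficients:
  1 = 22 - 3×7
  ... = 22×(22) + 161×(-3)
Scale by 42508: one solution is (935176, -127524). Reduce x mod 161: (88, 252).
General: x = 88 + 161t, y = 252 - 22t.
x ≥ 0 ⇒ t ≥ 0; y ≥ 0 ⇒ t ≤ 11. So t ∈ [0, 11]: 12 solutions.

12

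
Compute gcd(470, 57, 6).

1

gcd(470, 57):
  470 = 8*57 + 14
  57 = 4*14 + 1
  14 = 14*1
so gcd(470, 57) = 1.
gcd(1, 6) = 1.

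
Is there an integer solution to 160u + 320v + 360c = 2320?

yes

gcd(320, 160) = 160  (320 = 2·160).
gcd(160, 360) = 40.
40 divides 2320, so integer solutions exist.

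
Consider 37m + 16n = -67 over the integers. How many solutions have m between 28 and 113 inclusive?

gcd(37, 16) = 1  (37 = 2·16 + 5, 16 = 3·5 + 1, 5 = 5·1).
Back-substituting, 37·(-3) + 16·(7) = 1.
Scale by -67: particular solution (201, -469); reduce m mod 16: (9, -25).
General solution: m = 9 + 16t, n = -25 - 37t for integer t.
28 ≤ 9 + 16t ≤ 113 gives t ∈ [2, 6], which is 5 values.

5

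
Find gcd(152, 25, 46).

gcd(152, 25) = 1.
gcd(1, 46) = 1.

1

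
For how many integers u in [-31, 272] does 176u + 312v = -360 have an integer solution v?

8

gcd(312, 176) = 8.
By Bézout, 176·(16) + 312·(-9) = 8.
Particular solution: (21, -13).
General solution: u = 21 + 39t, v = -13 - 22t for integer t.
-31 ≤ 21 + 39t ≤ 272 gives t ∈ [-1, 6], which is 8 values.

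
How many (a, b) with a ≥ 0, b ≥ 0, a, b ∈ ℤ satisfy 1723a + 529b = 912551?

1

gcd(1723, 529):
  1723 = 3·529 + 136
  529 = 3·136 + 121
  136 = 1·121 + 15
  121 = 8·15 + 1
  15 = 15·1
so gcd(1723, 529) = 1.
Back-substitute for Bézout coefficients:
  1 = 121 - 8·15
  ... = 1723·(-35) + 529·(114)
Scale by 912551: one solution is (-31939285, 104030814). Reduce a mod 529: (148, 1243).
General: a = 148 + 529t, b = 1243 - 1723t.
a ≥ 0 ⇒ t ≥ 0; b ≥ 0 ⇒ t ≤ 0. So t ∈ [0, 0]: 1 solution.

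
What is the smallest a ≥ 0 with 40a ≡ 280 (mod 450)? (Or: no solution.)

7

gcd(450, 40):
  450 = 11*40 + 10
  40 = 4*10
so gcd(450, 40) = 10.
10 divides 280, so solutions exist.
Back-substitute for Bézout coefficients:
  10 = 450 - 11*40
  ... = 40*(-11) + 450*(1)
So 40*(-11) ≡ 10 (mod 450); multiply by 28: a ≡ -308 (mod 45).
Smallest nonnegative: a = -308 mod 45 = 7.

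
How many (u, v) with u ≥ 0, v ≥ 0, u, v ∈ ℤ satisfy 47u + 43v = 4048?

2

gcd(47, 43) = 1  (47 = 1×43 + 4, 43 = 10×4 + 3, 4 = 1×3 + 1, 3 = 3×1).
Back-substituting, 47×(11) + 43×(-12) = 1.
Scale by 4048: one solution is (44528, -48576). Reduce u mod 43: (23, 69).
General: u = 23 + 43t, v = 69 - 47t.
u ≥ 0 ⇒ t ≥ 0; v ≥ 0 ⇒ t ≤ 1. So t ∈ [0, 1]: 2 solutions.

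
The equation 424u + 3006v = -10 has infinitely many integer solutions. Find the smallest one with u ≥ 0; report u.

gcd(3006, 424):
  3006 = 7·424 + 38
  424 = 11·38 + 6
  38 = 6·6 + 2
  6 = 3·2
so gcd(3006, 424) = 2.
2 divides -10, so solutions exist.
Back-substitute for Bézout coefficients:
  2 = 38 - 6·6
  ... = 424·(-475) + 3006·(67)
Scale by -10/2 = -5: (u₀, v₀) = (2375, -335).
General solution: u = 2375 + 1503t, v = -335 - 212t for integer t.
u ≥ 0: smallest is 2375 mod 1503 = 872 (at t = -1), with v = -123.

872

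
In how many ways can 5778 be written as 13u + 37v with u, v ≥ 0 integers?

gcd(37, 13):
  37 = 2*13 + 11
  13 = 1*11 + 2
  11 = 5*2 + 1
  2 = 2*1
so gcd(37, 13) = 1.
Back-substitute for Bézout coefficients:
  1 = 11 - 5*2
  ... = 13*(-17) + 37*(6)
Scale by 5778: one solution is (-98226, 34668). Reduce u mod 37: (9, 153).
General: u = 9 + 37t, v = 153 - 13t.
u ≥ 0 ⇒ t ≥ 0; v ≥ 0 ⇒ t ≤ 11. So t ∈ [0, 11]: 12 solutions.

12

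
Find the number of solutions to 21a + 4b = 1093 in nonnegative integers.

gcd(21, 4) = 1  (21 = 5×4 + 1, 4 = 4×1).
Back-substituting, 21×(1) + 4×(-5) = 1.
Scale by 1093: one solution is (1093, -5465). Reduce a mod 4: (1, 268).
General: a = 1 + 4t, b = 268 - 21t.
a ≥ 0 ⇒ t ≥ 0; b ≥ 0 ⇒ t ≤ 12. So t ∈ [0, 12]: 13 solutions.

13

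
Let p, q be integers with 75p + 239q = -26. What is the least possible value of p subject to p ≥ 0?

108

gcd(239, 75) = 1  (239 = 3*75 + 14, 75 = 5*14 + 5, 14 = 2*5 + 4, 5 = 1*4 + 1, 4 = 4*1).
1 divides -26, so solutions exist.
Back-substituting, 75*(51) + 239*(-16) = 1.
Scale by -26/1 = -26: (p₀, q₀) = (-1326, 416).
General solution: p = -1326 + 239t, q = 416 - 75t for integer t.
p ≥ 0: smallest is -1326 mod 239 = 108 (at t = 6), with q = -34.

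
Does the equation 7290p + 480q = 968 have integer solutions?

gcd(7290, 480) = 30  (7290 = 15*480 + 90, 480 = 5*90 + 30, 90 = 3*30).
30 does not divide 968 (remainder 8), so no integer solutions.

no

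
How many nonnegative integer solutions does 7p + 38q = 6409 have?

24

gcd(38, 7) = 1.
By Bézout, 7·(11) + 38·(-2) = 1.
One solution: (9, 167).
General: p = 9 + 38t, q = 167 - 7t.
p ≥ 0 ⇒ t ≥ 0; q ≥ 0 ⇒ t ≤ 23. So t ∈ [0, 23]: 24 solutions.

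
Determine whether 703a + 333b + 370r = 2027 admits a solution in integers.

gcd(703, 333) = 37  (703 = 2*333 + 37, 333 = 9*37).
gcd(37, 370) = 37.
37 does not divide 2027 (remainder 29), so no integer solutions.

no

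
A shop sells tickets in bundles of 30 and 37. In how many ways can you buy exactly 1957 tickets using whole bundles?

2

Need nonnegative integers with 30j + 37k = 1957.
gcd(30, 37) = 1, and 30·(-16) + 37·(13) = 1.
So (j₀, k₀) = (-31312, 25441); general j = -31312 + 37t, k = 25441 - 30t.
j ≥ 0 ⇒ t ≥ 847; k ≥ 0 ⇒ t ≤ 848. That's 2 values of t.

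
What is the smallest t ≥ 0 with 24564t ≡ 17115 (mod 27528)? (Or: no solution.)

gcd(27528, 24564):
  27528 = 1·24564 + 2964
  24564 = 8·2964 + 852
  2964 = 3·852 + 408
  852 = 2·408 + 36
  408 = 11·36 + 12
  36 = 3·12
so gcd(27528, 24564) = 12.
12 does not divide 17115, so the congruence has no solution.

no solution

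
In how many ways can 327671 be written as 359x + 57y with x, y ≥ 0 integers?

16

gcd(359, 57):
  359 = 6·57 + 17
  57 = 3·17 + 6
  17 = 2·6 + 5
  6 = 1·5 + 1
  5 = 5·1
so gcd(359, 57) = 1.
Back-substitute for Bézout coefficients:
  1 = 6 - 1·5
  ... = 359·(-10) + 57·(63)
Scale by 327671: one solution is (-3276710, 20643273). Reduce x mod 57: (49, 5440).
General: x = 49 + 57t, y = 5440 - 359t.
x ≥ 0 ⇒ t ≥ 0; y ≥ 0 ⇒ t ≤ 15. So t ∈ [0, 15]: 16 solutions.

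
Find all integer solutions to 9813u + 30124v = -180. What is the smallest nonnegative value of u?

gcd(30124, 9813) = 1.
1 divides -180, so solutions exist.
By Bézout, 9813*(-1891) + 30124*(616) = 1.
Scale by -180/1 = -180: (u₀, v₀) = (340380, -110880).
General solution: u = 340380 + 30124t, v = -110880 - 9813t for integer t.
u ≥ 0: smallest is 340380 mod 30124 = 9016 (at t = -11), with v = -2937.

9016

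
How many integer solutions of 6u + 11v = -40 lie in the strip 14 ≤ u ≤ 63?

gcd(11, 6) = 1  (11 = 1×6 + 5, 6 = 1×5 + 1, 5 = 5×1).
Back-substituting, 6×(2) + 11×(-1) = 1.
Scale by -40: particular solution (-80, 40); reduce u mod 11: (8, -8).
General solution: u = 8 + 11t, v = -8 - 6t for integer t.
14 ≤ 8 + 11t ≤ 63 gives t ∈ [1, 5], which is 5 values.

5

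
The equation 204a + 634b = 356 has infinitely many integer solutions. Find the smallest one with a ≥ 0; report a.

182

gcd(634, 204) = 2.
2 divides 356, so solutions exist.
By Bézout, 204*(115) + 634*(-37) = 2.
Scale by 356/2 = 178: (a₀, b₀) = (20470, -6586).
General solution: a = 20470 + 317t, b = -6586 - 102t for integer t.
a ≥ 0: smallest is 20470 mod 317 = 182 (at t = -64), with b = -58.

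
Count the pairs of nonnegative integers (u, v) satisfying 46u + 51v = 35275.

15

gcd(51, 46) = 1.
By Bézout, 46·(10) + 51·(-9) = 1.
One solution: (34, 661).
General: u = 34 + 51t, v = 661 - 46t.
u ≥ 0 ⇒ t ≥ 0; v ≥ 0 ⇒ t ≤ 14. So t ∈ [0, 14]: 15 solutions.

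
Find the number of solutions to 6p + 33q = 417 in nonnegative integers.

gcd(33, 6):
  33 = 5·6 + 3
  6 = 2·3
so gcd(33, 6) = 3.
Back-substitute for Bézout coefficients:
  3 = 33 - 5·6
  ... = 6·(-5) + 33·(1)
Scale by 139: one solution is (-695, 139). Reduce p mod 11: (9, 11).
General: p = 9 + 11t, q = 11 - 2t.
p ≥ 0 ⇒ t ≥ 0; q ≥ 0 ⇒ t ≤ 5. So t ∈ [0, 5]: 6 solutions.

6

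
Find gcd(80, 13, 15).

1

gcd(80, 13) = 1.
gcd(1, 15) = 1.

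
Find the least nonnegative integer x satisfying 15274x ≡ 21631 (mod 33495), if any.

no solution

gcd(33495, 15274) = 7  (33495 = 2×15274 + 2947, 15274 = 5×2947 + 539, 2947 = 5×539 + 252, 539 = 2×252 + 35, 252 = 7×35 + 7, 35 = 5×7).
7 does not divide 21631, so the congruence has no solution.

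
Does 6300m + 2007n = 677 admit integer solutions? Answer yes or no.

no

gcd(6300, 2007) = 9  (6300 = 3×2007 + 279, 2007 = 7×279 + 54, 279 = 5×54 + 9, 54 = 6×9).
9 does not divide 677 (remainder 2), so no integer solutions.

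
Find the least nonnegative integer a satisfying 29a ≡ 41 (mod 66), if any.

31

gcd(66, 29):
  66 = 2*29 + 8
  29 = 3*8 + 5
  8 = 1*5 + 3
  5 = 1*3 + 2
  3 = 1*2 + 1
  2 = 2*1
so gcd(66, 29) = 1.
1 divides 41, so solutions exist.
Back-substitute for Bézout coefficients:
  1 = 3 - 1*2
  ... = 29*(-25) + 66*(11)
So 29*(-25) ≡ 1 (mod 66); multiply by 41: a ≡ -1025 (mod 66).
Smallest nonnegative: a = -1025 mod 66 = 31.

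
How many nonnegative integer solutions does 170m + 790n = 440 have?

gcd(790, 170) = 10  (790 = 4*170 + 110, 170 = 1*110 + 60, 110 = 1*60 + 50, 60 = 1*50 + 10, 50 = 5*10).
Back-substituting, 170*(14) + 790*(-3) = 10.
Scale by 44: one solution is (616, -132). Reduce m mod 79: (63, -13).
General: m = 63 + 79t, n = -13 - 17t.
m ≥ 0 ⇒ t ≥ 0; n ≥ 0 ⇒ t ≤ -1. So t ∈ [0, -1]: 0 solutions.

0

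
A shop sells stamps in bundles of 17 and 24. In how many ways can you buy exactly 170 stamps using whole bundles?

1

Need nonnegative integers with 17j + 24k = 170.
gcd(17, 24) = 1, and 17·(-7) + 24·(5) = 1.
So (j₀, k₀) = (-1190, 850); general j = -1190 + 24t, k = 850 - 17t.
j ≥ 0 ⇒ t ≥ 50; k ≥ 0 ⇒ t ≤ 50. That's 1 value of t.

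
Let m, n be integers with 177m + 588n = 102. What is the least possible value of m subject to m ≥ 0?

170

gcd(588, 177):
  588 = 3·177 + 57
  177 = 3·57 + 6
  57 = 9·6 + 3
  6 = 2·3
so gcd(588, 177) = 3.
3 divides 102, so solutions exist.
Back-substitute for Bézout coefficients:
  3 = 57 - 9·6
  ... = 177·(-93) + 588·(28)
Scale by 102/3 = 34: (m₀, n₀) = (-3162, 952).
General solution: m = -3162 + 196t, n = 952 - 59t for integer t.
m ≥ 0: smallest is -3162 mod 196 = 170 (at t = 17), with n = -51.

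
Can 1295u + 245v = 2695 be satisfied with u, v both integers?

yes

gcd(1295, 245) = 35  (1295 = 5×245 + 70, 245 = 3×70 + 35, 70 = 2×35).
35 divides 2695, so integer solutions exist.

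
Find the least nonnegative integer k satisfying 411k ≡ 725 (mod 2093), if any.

gcd(2093, 411):
  2093 = 5*411 + 38
  411 = 10*38 + 31
  38 = 1*31 + 7
  31 = 4*7 + 3
  7 = 2*3 + 1
  3 = 3*1
so gcd(2093, 411) = 1.
1 divides 725, so solutions exist.
Back-substitute for Bézout coefficients:
  1 = 7 - 2*3
  ... = 411*(-606) + 2093*(119)
So 411*(-606) ≡ 1 (mod 2093); multiply by 725: k ≡ -439350 (mod 2093).
Smallest nonnegative: k = -439350 mod 2093 = 180.

180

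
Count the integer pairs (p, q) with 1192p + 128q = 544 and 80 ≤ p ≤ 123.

gcd(1192, 128):
  1192 = 9*128 + 40
  128 = 3*40 + 8
  40 = 5*8
so gcd(1192, 128) = 8.
Back-substitute for Bézout coefficients:
  8 = 128 - 3*40
  ... = 1192*(-3) + 128*(28)
Scale by 68: particular solution (-204, 1904); reduce p mod 16: (4, -33).
General solution: p = 4 + 16t, q = -33 - 149t for integer t.
80 ≤ 4 + 16t ≤ 123 gives t ∈ [5, 7], which is 3 values.

3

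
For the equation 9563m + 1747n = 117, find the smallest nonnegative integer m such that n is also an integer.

gcd(9563, 1747):
  9563 = 5·1747 + 828
  1747 = 2·828 + 91
  828 = 9·91 + 9
  91 = 10·9 + 1
  9 = 9·1
so gcd(9563, 1747) = 1.
1 divides 117, so solutions exist.
Back-substitute for Bézout coefficients:
  1 = 91 - 10·9
  ... = 9563·(-192) + 1747·(1051)
Scale by 117/1 = 117: (m₀, n₀) = (-22464, 122967).
General solution: m = -22464 + 1747t, n = 122967 - 9563t for integer t.
m ≥ 0: smallest is -22464 mod 1747 = 247 (at t = 13), with n = -1352.

247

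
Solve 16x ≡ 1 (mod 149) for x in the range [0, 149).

28

gcd(149, 16) = 1.
By Bézout, 16·(28) + 149·(-3) = 1.
So 16·28 ≡ 1 (mod 149), and 28 mod 149 = 28.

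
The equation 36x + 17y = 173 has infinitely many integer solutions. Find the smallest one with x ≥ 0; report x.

gcd(36, 17):
  36 = 2×17 + 2
  17 = 8×2 + 1
  2 = 2×1
so gcd(36, 17) = 1.
1 divides 173, so solutions exist.
Back-substitute for Bézout coefficients:
  1 = 17 - 8×2
  ... = 36×(-8) + 17×(17)
Scale by 173/1 = 173: (x₀, y₀) = (-1384, 2941).
General solution: x = -1384 + 17t, y = 2941 - 36t for integer t.
x ≥ 0: smallest is -1384 mod 17 = 10 (at t = 82), with y = -11.

10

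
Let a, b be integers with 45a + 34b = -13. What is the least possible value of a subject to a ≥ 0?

5

gcd(45, 34) = 1  (45 = 1×34 + 11, 34 = 3×11 + 1, 11 = 11×1).
1 divides -13, so solutions exist.
Back-substituting, 45×(-3) + 34×(4) = 1.
Scale by -13/1 = -13: (a₀, b₀) = (39, -52).
General solution: a = 39 + 34t, b = -52 - 45t for integer t.
a ≥ 0: smallest is 39 mod 34 = 5 (at t = -1), with b = -7.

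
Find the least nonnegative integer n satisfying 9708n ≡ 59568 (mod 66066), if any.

gcd(66066, 9708) = 6.
6 divides 59568, so solutions exist.
By Bézout, 9708×(-769) + 66066×(113) = 6.
So 9708×(-769) ≡ 6 (mod 66066); multiply by 9928: n ≡ -7634632 (mod 11011).
Smallest nonnegative: n = -7634632 mod 11011 = 7002.

7002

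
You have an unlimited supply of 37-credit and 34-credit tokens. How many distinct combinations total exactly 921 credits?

Need nonnegative integers with 37j + 34k = 921.
gcd(37, 34) = 1, and 37·(-11) + 34·(12) = 1.
So (j₀, k₀) = (-10131, 11052); general j = -10131 + 34t, k = 11052 - 37t.
j ≥ 0 ⇒ t ≥ 298; k ≥ 0 ⇒ t ≤ 298. That's 1 value of t.

1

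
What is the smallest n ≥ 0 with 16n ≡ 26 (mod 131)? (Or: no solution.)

18

gcd(131, 16) = 1.
1 divides 26, so solutions exist.
By Bézout, 16*(41) + 131*(-5) = 1.
So 16*(41) ≡ 1 (mod 131); multiply by 26: n ≡ 1066 (mod 131).
Smallest nonnegative: n = 1066 mod 131 = 18.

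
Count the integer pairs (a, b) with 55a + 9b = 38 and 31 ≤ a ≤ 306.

gcd(55, 9):
  55 = 6*9 + 1
  9 = 9*1
so gcd(55, 9) = 1.
Back-substitute for Bézout coefficients:
  1 = 55 - 6*9
  ... = 55*(1) + 9*(-6)
Scale by 38: particular solution (38, -228); reduce a mod 9: (2, -8).
General solution: a = 2 + 9t, b = -8 - 55t for integer t.
31 ≤ 2 + 9t ≤ 306 gives t ∈ [4, 33], which is 30 values.

30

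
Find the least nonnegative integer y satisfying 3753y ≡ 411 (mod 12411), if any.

no solution

gcd(12411, 3753):
  12411 = 3×3753 + 1152
  3753 = 3×1152 + 297
  1152 = 3×297 + 261
  297 = 1×261 + 36
  261 = 7×36 + 9
  36 = 4×9
so gcd(12411, 3753) = 9.
9 does not divide 411, so the congruence has no solution.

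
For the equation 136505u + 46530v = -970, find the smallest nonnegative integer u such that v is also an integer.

gcd(136505, 46530) = 5  (136505 = 2·46530 + 43445, 46530 = 1·43445 + 3085, 43445 = 14·3085 + 255, 3085 = 12·255 + 25, 255 = 10·25 + 5, 25 = 5·5).
5 divides -970, so solutions exist.
Back-substituting, 136505·(1825) + 46530·(-5354) = 5.
Scale by -970/5 = -194: (u₀, v₀) = (-354050, 1038676).
General solution: u = -354050 + 9306t, v = 1038676 - 27301t for integer t.
u ≥ 0: smallest is -354050 mod 9306 = 8884 (at t = 39), with v = -26063.

8884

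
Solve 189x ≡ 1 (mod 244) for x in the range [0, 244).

173

gcd(244, 189) = 1  (244 = 1·189 + 55, 189 = 3·55 + 24, 55 = 2·24 + 7, 24 = 3·7 + 3, 7 = 2·3 + 1, 3 = 3·1).
Back-substituting, 189·(-71) + 244·(55) = 1.
So 189·-71 ≡ 1 (mod 244), and -71 mod 244 = 173.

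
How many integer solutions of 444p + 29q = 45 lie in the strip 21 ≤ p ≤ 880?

gcd(444, 29) = 1  (444 = 15·29 + 9, 29 = 3·9 + 2, 9 = 4·2 + 1, 2 = 2·1).
Back-substituting, 444·(13) + 29·(-199) = 1.
Scale by 45: particular solution (585, -8955); reduce p mod 29: (5, -75).
General solution: p = 5 + 29t, q = -75 - 444t for integer t.
21 ≤ 5 + 29t ≤ 880 gives t ∈ [1, 30], which is 30 values.

30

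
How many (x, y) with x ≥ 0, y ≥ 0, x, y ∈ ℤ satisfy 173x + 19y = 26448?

gcd(173, 19):
  173 = 9·19 + 2
  19 = 9·2 + 1
  2 = 2·1
so gcd(173, 19) = 1.
Back-substitute for Bézout coefficients:
  1 = 19 - 9·2
  ... = 173·(-9) + 19·(82)
Scale by 26448: one solution is (-238032, 2168736). Reduce x mod 19: (0, 1392).
General: x = 0 + 19t, y = 1392 - 173t.
x ≥ 0 ⇒ t ≥ 0; y ≥ 0 ⇒ t ≤ 8. So t ∈ [0, 8]: 9 solutions.

9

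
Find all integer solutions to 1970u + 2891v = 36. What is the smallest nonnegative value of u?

1356

gcd(2891, 1970):
  2891 = 1*1970 + 921
  1970 = 2*921 + 128
  921 = 7*128 + 25
  128 = 5*25 + 3
  25 = 8*3 + 1
  3 = 3*1
so gcd(2891, 1970) = 1.
1 divides 36, so solutions exist.
Back-substitute for Bézout coefficients:
  1 = 25 - 8*3
  ... = 1970*(-926) + 2891*(631)
Scale by 36/1 = 36: (u₀, v₀) = (-33336, 22716).
General solution: u = -33336 + 2891t, v = 22716 - 1970t for integer t.
u ≥ 0: smallest is -33336 mod 2891 = 1356 (at t = 12), with v = -924.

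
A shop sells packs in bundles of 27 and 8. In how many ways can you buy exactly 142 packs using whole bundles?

1

Need nonnegative integers with 27j + 8k = 142.
gcd(27, 8) = 1, and 27·(3) + 8·(-10) = 1.
So (j₀, k₀) = (426, -1420); general j = 426 + 8t, k = -1420 - 27t.
j ≥ 0 ⇒ t ≥ -53; k ≥ 0 ⇒ t ≤ -53. That's 1 value of t.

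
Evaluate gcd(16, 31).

gcd(31, 16):
  31 = 1×16 + 15
  16 = 1×15 + 1
  15 = 15×1
so gcd(31, 16) = 1.

1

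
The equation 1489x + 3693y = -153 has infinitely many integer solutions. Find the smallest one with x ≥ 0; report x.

300

gcd(3693, 1489) = 1.
1 divides -153, so solutions exist.
By Bézout, 1489×(-1064) + 3693×(429) = 1.
Scale by -153/1 = -153: (x₀, y₀) = (162792, -65637).
General solution: x = 162792 + 3693t, y = -65637 - 1489t for integer t.
x ≥ 0: smallest is 162792 mod 3693 = 300 (at t = -44), with y = -121.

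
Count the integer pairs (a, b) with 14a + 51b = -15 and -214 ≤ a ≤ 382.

gcd(51, 14):
  51 = 3×14 + 9
  14 = 1×9 + 5
  9 = 1×5 + 4
  5 = 1×4 + 1
  4 = 4×1
so gcd(51, 14) = 1.
Back-substitute for Bézout coefficients:
  1 = 5 - 1×4
  ... = 14×(11) + 51×(-3)
Scale by -15: particular solution (-165, 45); reduce a mod 51: (39, -11).
General solution: a = 39 + 51t, b = -11 - 14t for integer t.
-214 ≤ 39 + 51t ≤ 382 gives t ∈ [-4, 6], which is 11 values.

11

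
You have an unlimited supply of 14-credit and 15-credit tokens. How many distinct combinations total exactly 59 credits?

1

Need nonnegative integers with 14j + 15k = 59.
gcd(14, 15) = 1, and 14·(-1) + 15·(1) = 1.
So (j₀, k₀) = (-59, 59); general j = -59 + 15t, k = 59 - 14t.
j ≥ 0 ⇒ t ≥ 4; k ≥ 0 ⇒ t ≤ 4. That's 1 value of t.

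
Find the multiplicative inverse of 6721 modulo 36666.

gcd(36666, 6721):
  36666 = 5·6721 + 3061
  6721 = 2·3061 + 599
  3061 = 5·599 + 66
  599 = 9·66 + 5
  66 = 13·5 + 1
  5 = 5·1
so gcd(36666, 6721) = 1.
Back-substitute for Bézout coefficients:
  1 = 66 - 13·5
  ... = 6721·(-7223) + 36666·(1324)
So 6721·-7223 ≡ 1 (mod 36666), and -7223 mod 36666 = 29443.

29443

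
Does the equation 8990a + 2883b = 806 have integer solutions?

yes

gcd(8990, 2883):
  8990 = 3·2883 + 341
  2883 = 8·341 + 155
  341 = 2·155 + 31
  155 = 5·31
so gcd(8990, 2883) = 31.
31 divides 806, so integer solutions exist.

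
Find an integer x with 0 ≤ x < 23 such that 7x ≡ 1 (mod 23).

10

gcd(23, 7) = 1  (23 = 3·7 + 2, 7 = 3·2 + 1, 2 = 2·1).
Back-substituting, 7·(10) + 23·(-3) = 1.
So 7·10 ≡ 1 (mod 23), and 10 mod 23 = 10.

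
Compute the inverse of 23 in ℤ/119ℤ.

gcd(119, 23) = 1  (119 = 5*23 + 4, 23 = 5*4 + 3, 4 = 1*3 + 1, 3 = 3*1).
Back-substituting, 23*(-31) + 119*(6) = 1.
So 23*-31 ≡ 1 (mod 119), and -31 mod 119 = 88.

88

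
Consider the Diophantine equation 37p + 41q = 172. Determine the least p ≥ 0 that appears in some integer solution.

gcd(41, 37):
  41 = 1×37 + 4
  37 = 9×4 + 1
  4 = 4×1
so gcd(41, 37) = 1.
1 divides 172, so solutions exist.
Back-substitute for Bézout coefficients:
  1 = 37 - 9×4
  ... = 37×(10) + 41×(-9)
Scale by 172/1 = 172: (p₀, q₀) = (1720, -1548).
General solution: p = 1720 + 41t, q = -1548 - 37t for integer t.
p ≥ 0: smallest is 1720 mod 41 = 39 (at t = -41), with q = -31.

39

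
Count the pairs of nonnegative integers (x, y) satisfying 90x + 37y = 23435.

7

gcd(90, 37):
  90 = 2·37 + 16
  37 = 2·16 + 5
  16 = 3·5 + 1
  5 = 5·1
so gcd(90, 37) = 1.
Back-substitute for Bézout coefficients:
  1 = 16 - 3·5
  ... = 90·(7) + 37·(-17)
Scale by 23435: one solution is (164045, -398395). Reduce x mod 37: (24, 575).
General: x = 24 + 37t, y = 575 - 90t.
x ≥ 0 ⇒ t ≥ 0; y ≥ 0 ⇒ t ≤ 6. So t ∈ [0, 6]: 7 solutions.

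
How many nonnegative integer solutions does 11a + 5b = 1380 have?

gcd(11, 5) = 1.
By Bézout, 11*(1) + 5*(-2) = 1.
One solution: (0, 276).
General: a = 0 + 5t, b = 276 - 11t.
a ≥ 0 ⇒ t ≥ 0; b ≥ 0 ⇒ t ≤ 25. So t ∈ [0, 25]: 26 solutions.

26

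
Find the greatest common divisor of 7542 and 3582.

gcd(7542, 3582):
  7542 = 2×3582 + 378
  3582 = 9×378 + 180
  378 = 2×180 + 18
  180 = 10×18
so gcd(7542, 3582) = 18.

18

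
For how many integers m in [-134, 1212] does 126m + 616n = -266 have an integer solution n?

gcd(616, 126):
  616 = 4×126 + 112
  126 = 1×112 + 14
  112 = 8×14
so gcd(616, 126) = 14.
Back-substitute for Bézout coefficients:
  14 = 126 - 1×112
  ... = 126×(5) + 616×(-1)
Scale by -19: particular solution (-95, 19); reduce m mod 44: (37, -8).
General solution: m = 37 + 44t, n = -8 - 9t for integer t.
-134 ≤ 37 + 44t ≤ 1212 gives t ∈ [-3, 26], which is 30 values.

30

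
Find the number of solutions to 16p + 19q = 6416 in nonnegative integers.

22

gcd(19, 16) = 1  (19 = 1*16 + 3, 16 = 5*3 + 1, 3 = 3*1).
Back-substituting, 16*(6) + 19*(-5) = 1.
Scale by 6416: one solution is (38496, -32080). Reduce p mod 19: (2, 336).
General: p = 2 + 19t, q = 336 - 16t.
p ≥ 0 ⇒ t ≥ 0; q ≥ 0 ⇒ t ≤ 21. So t ∈ [0, 21]: 22 solutions.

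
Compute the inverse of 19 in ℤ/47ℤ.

5

gcd(47, 19) = 1  (47 = 2×19 + 9, 19 = 2×9 + 1, 9 = 9×1).
Back-substituting, 19×(5) + 47×(-2) = 1.
So 19×5 ≡ 1 (mod 47), and 5 mod 47 = 5.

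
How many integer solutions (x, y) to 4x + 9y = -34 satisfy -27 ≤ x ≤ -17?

gcd(9, 4):
  9 = 2·4 + 1
  4 = 4·1
so gcd(9, 4) = 1.
Back-substitute for Bézout coefficients:
  1 = 9 - 2·4
  ... = 4·(-2) + 9·(1)
Scale by -34: particular solution (68, -34); reduce x mod 9: (5, -6).
General solution: x = 5 + 9t, y = -6 - 4t for integer t.
-27 ≤ 5 + 9t ≤ -17 gives t ∈ [-3, -3], which is 1 value.

1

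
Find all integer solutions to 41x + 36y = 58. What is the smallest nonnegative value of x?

26

gcd(41, 36):
  41 = 1*36 + 5
  36 = 7*5 + 1
  5 = 5*1
so gcd(41, 36) = 1.
1 divides 58, so solutions exist.
Back-substitute for Bézout coefficients:
  1 = 36 - 7*5
  ... = 41*(-7) + 36*(8)
Scale by 58/1 = 58: (x₀, y₀) = (-406, 464).
General solution: x = -406 + 36t, y = 464 - 41t for integer t.
x ≥ 0: smallest is -406 mod 36 = 26 (at t = 12), with y = -28.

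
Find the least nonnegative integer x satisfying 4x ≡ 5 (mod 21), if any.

17

gcd(21, 4) = 1.
1 divides 5, so solutions exist.
By Bézout, 4×(-5) + 21×(1) = 1.
So 4×(-5) ≡ 1 (mod 21); multiply by 5: x ≡ -25 (mod 21).
Smallest nonnegative: x = -25 mod 21 = 17.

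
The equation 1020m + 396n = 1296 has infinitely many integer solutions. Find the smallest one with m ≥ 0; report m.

30

gcd(1020, 396) = 12  (1020 = 2·396 + 228, 396 = 1·228 + 168, 228 = 1·168 + 60, 168 = 2·60 + 48, 60 = 1·48 + 12, 48 = 4·12).
12 divides 1296, so solutions exist.
Back-substituting, 1020·(7) + 396·(-18) = 12.
Scale by 1296/12 = 108: (m₀, n₀) = (756, -1944).
General solution: m = 756 + 33t, n = -1944 - 85t for integer t.
m ≥ 0: smallest is 756 mod 33 = 30 (at t = -22), with n = -74.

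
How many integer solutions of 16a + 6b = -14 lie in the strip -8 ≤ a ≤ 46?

gcd(16, 6) = 2.
By Bézout, 16×(-1) + 6×(3) = 2.
Particular solution: (1, -5).
General solution: a = 1 + 3t, b = -5 - 8t for integer t.
-8 ≤ 1 + 3t ≤ 46 gives t ∈ [-3, 15], which is 19 values.

19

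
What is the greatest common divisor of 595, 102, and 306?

gcd(595, 102):
  595 = 5×102 + 85
  102 = 1×85 + 17
  85 = 5×17
so gcd(595, 102) = 17.
gcd(17, 306) = 17.

17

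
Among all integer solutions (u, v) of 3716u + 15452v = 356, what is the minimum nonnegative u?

gcd(15452, 3716):
  15452 = 4×3716 + 588
  3716 = 6×588 + 188
  588 = 3×188 + 24
  188 = 7×24 + 20
  24 = 1×20 + 4
  20 = 5×4
so gcd(15452, 3716) = 4.
4 divides 356, so solutions exist.
Back-substitute for Bézout coefficients:
  4 = 24 - 1×20
  ... = 3716×(-657) + 15452×(158)
Scale by 356/4 = 89: (u₀, v₀) = (-58473, 14062).
General solution: u = -58473 + 3863t, v = 14062 - 929t for integer t.
u ≥ 0: smallest is -58473 mod 3863 = 3335 (at t = 16), with v = -802.

3335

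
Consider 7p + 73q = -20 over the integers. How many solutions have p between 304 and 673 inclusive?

gcd(73, 7) = 1  (73 = 10×7 + 3, 7 = 2×3 + 1, 3 = 3×1).
Back-substituting, 7×(21) + 73×(-2) = 1.
Scale by -20: particular solution (-420, 40); reduce p mod 73: (18, -2).
General solution: p = 18 + 73t, q = -2 - 7t for integer t.
304 ≤ 18 + 73t ≤ 673 gives t ∈ [4, 8], which is 5 values.

5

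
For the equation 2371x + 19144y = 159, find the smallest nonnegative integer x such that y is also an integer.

2277

gcd(19144, 2371):
  19144 = 8·2371 + 176
  2371 = 13·176 + 83
  176 = 2·83 + 10
  83 = 8·10 + 3
  10 = 3·3 + 1
  3 = 3·1
so gcd(19144, 2371) = 1.
1 divides 159, so solutions exist.
Back-substitute for Bézout coefficients:
  1 = 10 - 3·3
  ... = 2371·(-5765) + 19144·(714)
Scale by 159/1 = 159: (x₀, y₀) = (-916635, 113526).
General solution: x = -916635 + 19144t, y = 113526 - 2371t for integer t.
x ≥ 0: smallest is -916635 mod 19144 = 2277 (at t = 48), with y = -282.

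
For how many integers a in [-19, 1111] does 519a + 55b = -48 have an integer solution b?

21

gcd(519, 55) = 1  (519 = 9*55 + 24, 55 = 2*24 + 7, 24 = 3*7 + 3, 7 = 2*3 + 1, 3 = 3*1).
Back-substituting, 519*(-16) + 55*(151) = 1.
Scale by -48: particular solution (768, -7248); reduce a mod 55: (53, -501).
General solution: a = 53 + 55t, b = -501 - 519t for integer t.
-19 ≤ 53 + 55t ≤ 1111 gives t ∈ [-1, 19], which is 21 values.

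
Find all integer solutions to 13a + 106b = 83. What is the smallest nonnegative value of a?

39

gcd(106, 13) = 1.
1 divides 83, so solutions exist.
By Bézout, 13*(49) + 106*(-6) = 1.
Scale by 83/1 = 83: (a₀, b₀) = (4067, -498).
General solution: a = 4067 + 106t, b = -498 - 13t for integer t.
a ≥ 0: smallest is 4067 mod 106 = 39 (at t = -38), with b = -4.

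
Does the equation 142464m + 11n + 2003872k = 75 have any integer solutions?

gcd(142464, 11) = 1  (142464 = 12951*11 + 3, 11 = 3*3 + 2, 3 = 1*2 + 1, 2 = 2*1).
gcd(1, 2003872) = 1.
1 divides 75, so integer solutions exist.

yes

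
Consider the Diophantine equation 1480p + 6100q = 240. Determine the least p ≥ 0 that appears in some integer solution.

198

gcd(6100, 1480):
  6100 = 4*1480 + 180
  1480 = 8*180 + 40
  180 = 4*40 + 20
  40 = 2*20
so gcd(6100, 1480) = 20.
20 divides 240, so solutions exist.
Back-substitute for Bézout coefficients:
  20 = 180 - 4*40
  ... = 1480*(-136) + 6100*(33)
Scale by 240/20 = 12: (p₀, q₀) = (-1632, 396).
General solution: p = -1632 + 305t, q = 396 - 74t for integer t.
p ≥ 0: smallest is -1632 mod 305 = 198 (at t = 6), with q = -48.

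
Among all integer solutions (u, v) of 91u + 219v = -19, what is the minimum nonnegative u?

gcd(219, 91):
  219 = 2·91 + 37
  91 = 2·37 + 17
  37 = 2·17 + 3
  17 = 5·3 + 2
  3 = 1·2 + 1
  2 = 2·1
so gcd(219, 91) = 1.
1 divides -19, so solutions exist.
Back-substitute for Bézout coefficients:
  1 = 3 - 1·2
  ... = 91·(-77) + 219·(32)
Scale by -19/1 = -19: (u₀, v₀) = (1463, -608).
General solution: u = 1463 + 219t, v = -608 - 91t for integer t.
u ≥ 0: smallest is 1463 mod 219 = 149 (at t = -6), with v = -62.

149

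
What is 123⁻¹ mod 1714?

gcd(1714, 123):
  1714 = 13·123 + 115
  123 = 1·115 + 8
  115 = 14·8 + 3
  8 = 2·3 + 2
  3 = 1·2 + 1
  2 = 2·1
so gcd(1714, 123) = 1.
Back-substitute for Bézout coefficients:
  1 = 3 - 1·2
  ... = 123·(-641) + 1714·(46)
So 123·-641 ≡ 1 (mod 1714), and -641 mod 1714 = 1073.

1073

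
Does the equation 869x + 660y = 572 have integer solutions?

gcd(869, 660) = 11  (869 = 1×660 + 209, 660 = 3×209 + 33, 209 = 6×33 + 11, 33 = 3×11).
11 divides 572, so integer solutions exist.

yes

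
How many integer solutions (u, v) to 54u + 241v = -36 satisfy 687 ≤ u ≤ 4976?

17

gcd(241, 54):
  241 = 4*54 + 25
  54 = 2*25 + 4
  25 = 6*4 + 1
  4 = 4*1
so gcd(241, 54) = 1.
Back-substitute for Bézout coefficients:
  1 = 25 - 6*4
  ... = 54*(-58) + 241*(13)
Scale by -36: particular solution (2088, -468); reduce u mod 241: (160, -36).
General solution: u = 160 + 241t, v = -36 - 54t for integer t.
687 ≤ 160 + 241t ≤ 4976 gives t ∈ [3, 19], which is 17 values.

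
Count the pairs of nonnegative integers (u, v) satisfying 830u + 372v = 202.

0

gcd(830, 372) = 2  (830 = 2*372 + 86, 372 = 4*86 + 28, 86 = 3*28 + 2, 28 = 14*2).
Back-substituting, 830*(13) + 372*(-29) = 2.
Scale by 101: one solution is (1313, -2929). Reduce u mod 186: (11, -24).
General: u = 11 + 186t, v = -24 - 415t.
u ≥ 0 ⇒ t ≥ 0; v ≥ 0 ⇒ t ≤ -1. So t ∈ [0, -1]: 0 solutions.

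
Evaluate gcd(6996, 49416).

12

gcd(49416, 6996) = 12  (49416 = 7·6996 + 444, 6996 = 15·444 + 336, 444 = 1·336 + 108, 336 = 3·108 + 12, 108 = 9·12).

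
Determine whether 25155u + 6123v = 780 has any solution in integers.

yes

gcd(25155, 6123) = 39  (25155 = 4*6123 + 663, 6123 = 9*663 + 156, 663 = 4*156 + 39, 156 = 4*39).
39 divides 780, so integer solutions exist.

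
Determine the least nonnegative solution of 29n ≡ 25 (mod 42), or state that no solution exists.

11

gcd(42, 29) = 1.
1 divides 25, so solutions exist.
By Bézout, 29*(-13) + 42*(9) = 1.
So 29*(-13) ≡ 1 (mod 42); multiply by 25: n ≡ -325 (mod 42).
Smallest nonnegative: n = -325 mod 42 = 11.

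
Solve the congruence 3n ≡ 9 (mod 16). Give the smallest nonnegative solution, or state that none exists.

gcd(16, 3):
  16 = 5·3 + 1
  3 = 3·1
so gcd(16, 3) = 1.
1 divides 9, so solutions exist.
Back-substitute for Bézout coefficients:
  1 = 16 - 5·3
  ... = 3·(-5) + 16·(1)
So 3·(-5) ≡ 1 (mod 16); multiply by 9: n ≡ -45 (mod 16).
Smallest nonnegative: n = -45 mod 16 = 3.

3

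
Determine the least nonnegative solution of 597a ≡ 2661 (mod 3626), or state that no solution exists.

2027

gcd(3626, 597):
  3626 = 6×597 + 44
  597 = 13×44 + 25
  44 = 1×25 + 19
  25 = 1×19 + 6
  19 = 3×6 + 1
  6 = 6×1
so gcd(3626, 597) = 1.
1 divides 2661, so solutions exist.
Back-substitute for Bézout coefficients:
  1 = 19 - 3×6
  ... = 597×(-577) + 3626×(95)
So 597×(-577) ≡ 1 (mod 3626); multiply by 2661: a ≡ -1535397 (mod 3626).
Smallest nonnegative: a = -1535397 mod 3626 = 2027.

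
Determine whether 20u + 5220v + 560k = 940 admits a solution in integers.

yes

gcd(5220, 20) = 20  (5220 = 261·20).
gcd(20, 560) = 20.
20 divides 940, so integer solutions exist.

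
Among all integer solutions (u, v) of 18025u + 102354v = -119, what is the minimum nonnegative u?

gcd(102354, 18025):
  102354 = 5·18025 + 12229
  18025 = 1·12229 + 5796
  12229 = 2·5796 + 637
  5796 = 9·637 + 63
  637 = 10·63 + 7
  63 = 9·7
so gcd(102354, 18025) = 7.
7 divides -119, so solutions exist.
Back-substitute for Bézout coefficients:
  7 = 637 - 10·63
  ... = 18025·(-1607) + 102354·(283)
Scale by -119/7 = -17: (u₀, v₀) = (27319, -4811).
General solution: u = 27319 + 14622t, v = -4811 - 2575t for integer t.
u ≥ 0: smallest is 27319 mod 14622 = 12697 (at t = -1), with v = -2236.

12697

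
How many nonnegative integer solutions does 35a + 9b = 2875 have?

9

gcd(35, 9):
  35 = 3·9 + 8
  9 = 1·8 + 1
  8 = 8·1
so gcd(35, 9) = 1.
Back-substitute for Bézout coefficients:
  1 = 9 - 1·8
  ... = 35·(-1) + 9·(4)
Scale by 2875: one solution is (-2875, 11500). Reduce a mod 9: (5, 300).
General: a = 5 + 9t, b = 300 - 35t.
a ≥ 0 ⇒ t ≥ 0; b ≥ 0 ⇒ t ≤ 8. So t ∈ [0, 8]: 9 solutions.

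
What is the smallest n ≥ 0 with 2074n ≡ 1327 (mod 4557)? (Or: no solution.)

2389

gcd(4557, 2074):
  4557 = 2·2074 + 409
  2074 = 5·409 + 29
  409 = 14·29 + 3
  29 = 9·3 + 2
  3 = 1·2 + 1
  2 = 2·1
so gcd(4557, 2074) = 1.
1 divides 1327, so solutions exist.
Back-substitute for Bézout coefficients:
  1 = 3 - 1·2
  ... = 2074·(-1571) + 4557·(715)
So 2074·(-1571) ≡ 1 (mod 4557); multiply by 1327: n ≡ -2084717 (mod 4557).
Smallest nonnegative: n = -2084717 mod 4557 = 2389.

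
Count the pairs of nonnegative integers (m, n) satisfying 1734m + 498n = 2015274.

14

gcd(1734, 498) = 6.
By Bézout, 1734·(27) + 498·(-94) = 6.
One solution: (70, 3803).
General: m = 70 + 83t, n = 3803 - 289t.
m ≥ 0 ⇒ t ≥ 0; n ≥ 0 ⇒ t ≤ 13. So t ∈ [0, 13]: 14 solutions.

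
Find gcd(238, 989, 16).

gcd(989, 238) = 1  (989 = 4·238 + 37, 238 = 6·37 + 16, 37 = 2·16 + 5, 16 = 3·5 + 1, 5 = 5·1).
gcd(1, 16) = 1.

1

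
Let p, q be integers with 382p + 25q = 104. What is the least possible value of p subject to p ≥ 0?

gcd(382, 25) = 1.
1 divides 104, so solutions exist.
By Bézout, 382*(-7) + 25*(107) = 1.
Scale by 104/1 = 104: (p₀, q₀) = (-728, 11128).
General solution: p = -728 + 25t, q = 11128 - 382t for integer t.
p ≥ 0: smallest is -728 mod 25 = 22 (at t = 30), with q = -332.

22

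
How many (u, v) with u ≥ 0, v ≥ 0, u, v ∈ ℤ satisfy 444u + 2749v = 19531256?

gcd(2749, 444) = 1  (2749 = 6*444 + 85, 444 = 5*85 + 19, 85 = 4*19 + 9, 19 = 2*9 + 1, 9 = 9*1).
Back-substituting, 444*(291) + 2749*(-47) = 1.
Scale by 19531256: one solution is (5683595496, -917969032). Reduce u mod 2749: (2259, 6740).
General: u = 2259 + 2749t, v = 6740 - 444t.
u ≥ 0 ⇒ t ≥ 0; v ≥ 0 ⇒ t ≤ 15. So t ∈ [0, 15]: 16 solutions.

16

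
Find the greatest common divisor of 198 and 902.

gcd(902, 198) = 22  (902 = 4·198 + 110, 198 = 1·110 + 88, 110 = 1·88 + 22, 88 = 4·22).

22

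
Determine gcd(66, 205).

gcd(205, 66):
  205 = 3·66 + 7
  66 = 9·7 + 3
  7 = 2·3 + 1
  3 = 3·1
so gcd(205, 66) = 1.

1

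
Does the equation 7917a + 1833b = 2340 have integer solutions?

gcd(7917, 1833) = 39  (7917 = 4*1833 + 585, 1833 = 3*585 + 78, 585 = 7*78 + 39, 78 = 2*39).
39 divides 2340, so integer solutions exist.

yes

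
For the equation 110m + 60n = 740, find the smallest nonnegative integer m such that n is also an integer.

4

gcd(110, 60) = 10  (110 = 1·60 + 50, 60 = 1·50 + 10, 50 = 5·10).
10 divides 740, so solutions exist.
Back-substituting, 110·(-1) + 60·(2) = 10.
Scale by 740/10 = 74: (m₀, n₀) = (-74, 148).
General solution: m = -74 + 6t, n = 148 - 11t for integer t.
m ≥ 0: smallest is -74 mod 6 = 4 (at t = 13), with n = 5.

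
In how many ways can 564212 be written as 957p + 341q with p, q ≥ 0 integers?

19

gcd(957, 341) = 11.
By Bézout, 957×(5) + 341×(-14) = 11.
One solution: (28, 1576).
General: p = 28 + 31t, q = 1576 - 87t.
p ≥ 0 ⇒ t ≥ 0; q ≥ 0 ⇒ t ≤ 18. So t ∈ [0, 18]: 19 solutions.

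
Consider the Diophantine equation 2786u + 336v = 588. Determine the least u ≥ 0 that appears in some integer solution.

gcd(2786, 336) = 14.
14 divides 588, so solutions exist.
By Bézout, 2786*(7) + 336*(-58) = 14.
Scale by 588/14 = 42: (u₀, v₀) = (294, -2436).
General solution: u = 294 + 24t, v = -2436 - 199t for integer t.
u ≥ 0: smallest is 294 mod 24 = 6 (at t = -12), with v = -48.

6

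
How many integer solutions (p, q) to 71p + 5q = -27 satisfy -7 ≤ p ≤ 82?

gcd(71, 5) = 1.
By Bézout, 71×(1) + 5×(-14) = 1.
Particular solution: (3, -48).
General solution: p = 3 + 5t, q = -48 - 71t for integer t.
-7 ≤ 3 + 5t ≤ 82 gives t ∈ [-2, 15], which is 18 values.

18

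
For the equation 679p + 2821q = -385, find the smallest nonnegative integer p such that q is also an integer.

149

gcd(2821, 679) = 7.
7 divides -385, so solutions exist.
By Bézout, 679×(-54) + 2821×(13) = 7.
Scale by -385/7 = -55: (p₀, q₀) = (2970, -715).
General solution: p = 2970 + 403t, q = -715 - 97t for integer t.
p ≥ 0: smallest is 2970 mod 403 = 149 (at t = -7), with q = -36.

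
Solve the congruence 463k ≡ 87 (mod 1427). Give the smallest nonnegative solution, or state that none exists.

256

gcd(1427, 463):
  1427 = 3*463 + 38
  463 = 12*38 + 7
  38 = 5*7 + 3
  7 = 2*3 + 1
  3 = 3*1
so gcd(1427, 463) = 1.
1 divides 87, so solutions exist.
Back-substitute for Bézout coefficients:
  1 = 7 - 2*3
  ... = 463*(413) + 1427*(-134)
So 463*(413) ≡ 1 (mod 1427); multiply by 87: k ≡ 35931 (mod 1427).
Smallest nonnegative: k = 35931 mod 1427 = 256.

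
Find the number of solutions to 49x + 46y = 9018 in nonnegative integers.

gcd(49, 46):
  49 = 1*46 + 3
  46 = 15*3 + 1
  3 = 3*1
so gcd(49, 46) = 1.
Back-substitute for Bézout coefficients:
  1 = 46 - 15*3
  ... = 49*(-15) + 46*(16)
Scale by 9018: one solution is (-135270, 144288). Reduce x mod 46: (16, 179).
General: x = 16 + 46t, y = 179 - 49t.
x ≥ 0 ⇒ t ≥ 0; y ≥ 0 ⇒ t ≤ 3. So t ∈ [0, 3]: 4 solutions.

4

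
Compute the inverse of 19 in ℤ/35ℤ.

gcd(35, 19) = 1.
By Bézout, 19*(-11) + 35*(6) = 1.
So 19*-11 ≡ 1 (mod 35), and -11 mod 35 = 24.

24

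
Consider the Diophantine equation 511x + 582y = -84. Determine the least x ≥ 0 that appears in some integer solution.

534

gcd(582, 511) = 1.
1 divides -84, so solutions exist.
By Bézout, 511·(-41) + 582·(36) = 1.
Scale by -84/1 = -84: (x₀, y₀) = (3444, -3024).
General solution: x = 3444 + 582t, y = -3024 - 511t for integer t.
x ≥ 0: smallest is 3444 mod 582 = 534 (at t = -5), with y = -469.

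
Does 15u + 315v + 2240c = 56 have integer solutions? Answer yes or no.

gcd(315, 15) = 15  (315 = 21*15).
gcd(15, 2240) = 5.
5 does not divide 56 (remainder 1), so no integer solutions.

no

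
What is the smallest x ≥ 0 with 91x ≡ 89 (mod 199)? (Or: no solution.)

130

gcd(199, 91) = 1  (199 = 2×91 + 17, 91 = 5×17 + 6, 17 = 2×6 + 5, 6 = 1×5 + 1, 5 = 5×1).
1 divides 89, so solutions exist.
Back-substituting, 91×(35) + 199×(-16) = 1.
So 91×(35) ≡ 1 (mod 199); multiply by 89: x ≡ 3115 (mod 199).
Smallest nonnegative: x = 3115 mod 199 = 130.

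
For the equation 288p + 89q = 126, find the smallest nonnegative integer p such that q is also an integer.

gcd(288, 89) = 1  (288 = 3×89 + 21, 89 = 4×21 + 5, 21 = 4×5 + 1, 5 = 5×1).
1 divides 126, so solutions exist.
Back-substituting, 288×(17) + 89×(-55) = 1.
Scale by 126/1 = 126: (p₀, q₀) = (2142, -6930).
General solution: p = 2142 + 89t, q = -6930 - 288t for integer t.
p ≥ 0: smallest is 2142 mod 89 = 6 (at t = -24), with q = -18.

6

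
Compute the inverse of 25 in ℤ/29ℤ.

gcd(29, 25):
  29 = 1*25 + 4
  25 = 6*4 + 1
  4 = 4*1
so gcd(29, 25) = 1.
Back-substitute for Bézout coefficients:
  1 = 25 - 6*4
  ... = 25*(7) + 29*(-6)
So 25*7 ≡ 1 (mod 29), and 7 mod 29 = 7.

7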